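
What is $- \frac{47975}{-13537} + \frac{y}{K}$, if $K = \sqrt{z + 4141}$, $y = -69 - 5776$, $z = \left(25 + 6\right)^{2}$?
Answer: $\frac{47975}{13537} - \frac{5845 \sqrt{5102}}{5102} \approx -78.286$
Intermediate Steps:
$z = 961$ ($z = 31^{2} = 961$)
$y = -5845$ ($y = -69 - 5776 = -5845$)
$K = \sqrt{5102}$ ($K = \sqrt{961 + 4141} = \sqrt{5102} \approx 71.428$)
$- \frac{47975}{-13537} + \frac{y}{K} = - \frac{47975}{-13537} - \frac{5845}{\sqrt{5102}} = \left(-47975\right) \left(- \frac{1}{13537}\right) - 5845 \frac{\sqrt{5102}}{5102} = \frac{47975}{13537} - \frac{5845 \sqrt{5102}}{5102}$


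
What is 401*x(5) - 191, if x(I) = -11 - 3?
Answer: -5805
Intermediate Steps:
x(I) = -14
401*x(5) - 191 = 401*(-14) - 191 = -5614 - 191 = -5805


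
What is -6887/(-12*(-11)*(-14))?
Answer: 6887/1848 ≈ 3.7267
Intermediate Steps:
-6887/(-12*(-11)*(-14)) = -6887/(132*(-14)) = -6887/(-1848) = -6887*(-1/1848) = 6887/1848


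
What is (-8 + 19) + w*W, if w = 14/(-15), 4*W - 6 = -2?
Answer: 151/15 ≈ 10.067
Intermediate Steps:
W = 1 (W = 3/2 + (¼)*(-2) = 3/2 - ½ = 1)
w = -14/15 (w = 14*(-1/15) = -14/15 ≈ -0.93333)
(-8 + 19) + w*W = (-8 + 19) - 14/15*1 = 11 - 14/15 = 151/15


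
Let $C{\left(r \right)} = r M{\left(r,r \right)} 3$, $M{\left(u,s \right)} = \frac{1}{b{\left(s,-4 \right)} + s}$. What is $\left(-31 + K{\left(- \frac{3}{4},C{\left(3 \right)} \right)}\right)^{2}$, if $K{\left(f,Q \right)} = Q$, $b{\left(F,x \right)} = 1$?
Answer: $\frac{13225}{16} \approx 826.56$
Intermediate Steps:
$M{\left(u,s \right)} = \frac{1}{1 + s}$
$C{\left(r \right)} = \frac{3 r}{1 + r}$ ($C{\left(r \right)} = \frac{r}{1 + r} 3 = \frac{3 r}{1 + r}$)
$\left(-31 + K{\left(- \frac{3}{4},C{\left(3 \right)} \right)}\right)^{2} = \left(-31 + 3 \cdot 3 \frac{1}{1 + 3}\right)^{2} = \left(-31 + 3 \cdot 3 \cdot \frac{1}{4}\right)^{2} = \left(-31 + \frac{9}{4}\right)^{2} = \left(- \frac{115}{4}\right)^{2} = \frac{13225}{16}$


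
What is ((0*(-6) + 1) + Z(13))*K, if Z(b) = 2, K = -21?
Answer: -63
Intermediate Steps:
((0*(-6) + 1) + Z(13))*K = ((0*(-6) + 1) + 2)*(-21) = ((0 + 1) + 2)*(-21) = (1 + 2)*(-21) = 3*(-21) = -63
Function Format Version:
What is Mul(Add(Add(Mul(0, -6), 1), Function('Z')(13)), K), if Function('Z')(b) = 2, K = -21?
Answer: -63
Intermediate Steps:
Mul(Add(Add(Mul(0, -6), 1), Function('Z')(13)), K) = Mul(Add(Add(Mul(0, -6), 1), 2), -21) = Mul(Add(Add(0, 1), 2), -21) = Mul(Add(1, 2), -21) = Mul(3, -21) = -63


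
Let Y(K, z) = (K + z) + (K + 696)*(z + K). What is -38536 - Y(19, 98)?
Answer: -122308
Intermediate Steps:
Y(K, z) = K + z + (696 + K)*(K + z) (Y(K, z) = (K + z) + (696 + K)*(K + z) = K + z + (696 + K)*(K + z))
-38536 - Y(19, 98) = -38536 - (19² + 697*19 + 697*98 + 19*98) = -38536 - (361 + 13243 + 68306 + 1862) = -38536 - 1*83772 = -38536 - 83772 = -122308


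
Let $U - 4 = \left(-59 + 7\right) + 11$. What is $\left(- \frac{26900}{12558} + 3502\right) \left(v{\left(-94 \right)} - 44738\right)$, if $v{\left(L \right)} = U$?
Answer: $- \frac{327985949400}{2093} \approx -1.5671 \cdot 10^{8}$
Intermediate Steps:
$U = -37$ ($U = 4 + \left(\left(-59 + 7\right) + 11\right) = 4 + \left(-52 + 11\right) = 4 - 41 = -37$)
$v{\left(L \right)} = -37$
$\left(- \frac{26900}{12558} + 3502\right) \left(v{\left(-94 \right)} - 44738\right) = \left(- \frac{26900}{12558} + 3502\right) \left(-37 - 44738\right) = \left(\left(-26900\right) \frac{1}{12558} + 3502\right) \left(-44775\right) = \left(- \frac{13450}{6279} + 3502\right) \left(-44775\right) = \frac{21975608}{6279} \left(-44775\right) = - \frac{327985949400}{2093}$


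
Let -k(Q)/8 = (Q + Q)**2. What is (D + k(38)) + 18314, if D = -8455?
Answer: -36349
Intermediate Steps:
k(Q) = -32*Q**2 (k(Q) = -8*(Q + Q)**2 = -8*4*Q**2 = -32*Q**2)
(D + k(38)) + 18314 = (-8455 - 32*38**2) + 18314 = (-8455 - 32*1444) + 18314 = (-8455 - 46208) + 18314 = -54663 + 18314 = -36349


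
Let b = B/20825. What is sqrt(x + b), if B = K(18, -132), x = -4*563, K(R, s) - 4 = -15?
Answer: 3*I*sqrt(88584943)/595 ≈ 47.455*I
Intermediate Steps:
K(R, s) = -11 (K(R, s) = 4 - 15 = -11)
x = -2252
B = -11
b = -11/20825 ≈ -0.00052821
sqrt(x + b) = sqrt(-2252 - 11/20825) = sqrt(-46897911/20825) = 3*I*sqrt(88584943)/595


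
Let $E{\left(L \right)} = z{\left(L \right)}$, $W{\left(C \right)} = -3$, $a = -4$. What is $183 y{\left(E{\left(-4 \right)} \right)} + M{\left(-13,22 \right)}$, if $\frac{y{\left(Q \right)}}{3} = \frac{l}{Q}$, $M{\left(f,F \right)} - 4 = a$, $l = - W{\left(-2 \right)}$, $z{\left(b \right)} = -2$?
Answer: $- \frac{1647}{2} \approx -823.5$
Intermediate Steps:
$E{\left(L \right)} = -2$
$l = 3$ ($l = \left(-1\right) \left(-3\right) = 3$)
$M{\left(f,F \right)} = 0$ ($M{\left(f,F \right)} = 4 - 4 = 0$)
$y{\left(Q \right)} = \frac{9}{Q}$ ($y{\left(Q \right)} = 3 \frac{3}{Q} = \frac{9}{Q}$)
$183 y{\left(E{\left(-4 \right)} \right)} + M{\left(-13,22 \right)} = 183 \frac{9}{-2} + 0 = 183 \cdot 9 \left(- \frac{1}{2}\right) + 0 = 183 \left(- \frac{9}{2}\right) + 0 = - \frac{1647}{2} + 0 = - \frac{1647}{2}$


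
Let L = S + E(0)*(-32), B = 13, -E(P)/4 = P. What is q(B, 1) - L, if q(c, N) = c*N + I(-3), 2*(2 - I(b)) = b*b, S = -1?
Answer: 23/2 ≈ 11.500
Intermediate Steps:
E(P) = -4*P
I(b) = 2 - b²/2 (I(b) = 2 - b*b/2 = 2 - b²/2)
L = -1 (L = -1 - 4*0*(-32) = -1 + 0*(-32) = -1 + 0 = -1)
q(c, N) = -5/2 + N*c (q(c, N) = c*N + (2 - ½*(-3)²) = N*c + (2 - ½*9) = N*c + (2 - 9/2) = N*c - 5/2 = -5/2 + N*c)
q(B, 1) - L = (-5/2 + 1*13) - 1*(-1) = (-5/2 + 13) + 1 = 21/2 + 1 = 23/2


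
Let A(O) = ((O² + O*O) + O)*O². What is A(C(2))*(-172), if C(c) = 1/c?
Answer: -43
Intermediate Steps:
A(O) = O²*(O + 2*O²) (A(O) = ((O² + O²) + O)*O² = (2*O² + O)*O² = (O + 2*O²)*O² = O²*(O + 2*O²))
A(C(2))*(-172) = ((1/2)³*(1 + 2/2))*(-172) = ((½)³*(1 + 2*(½)))*(-172) = ((1 + 1)/8)*(-172) = ((⅛)*2)*(-172) = (¼)*(-172) = -43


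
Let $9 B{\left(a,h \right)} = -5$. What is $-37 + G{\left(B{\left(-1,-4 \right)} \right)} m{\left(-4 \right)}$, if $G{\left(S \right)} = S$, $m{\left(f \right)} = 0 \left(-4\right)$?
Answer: $-37$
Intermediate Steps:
$B{\left(a,h \right)} = - \frac{5}{9}$ ($B{\left(a,h \right)} = \frac{1}{9} \left(-5\right) = - \frac{5}{9}$)
$m{\left(f \right)} = 0$
$-37 + G{\left(B{\left(-1,-4 \right)} \right)} m{\left(-4 \right)} = -37 - 0 = -37 + 0 = -37$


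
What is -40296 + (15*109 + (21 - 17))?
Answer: -38657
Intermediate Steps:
-40296 + (15*109 + (21 - 17)) = -40296 + (1635 + 4) = -40296 + 1639 = -38657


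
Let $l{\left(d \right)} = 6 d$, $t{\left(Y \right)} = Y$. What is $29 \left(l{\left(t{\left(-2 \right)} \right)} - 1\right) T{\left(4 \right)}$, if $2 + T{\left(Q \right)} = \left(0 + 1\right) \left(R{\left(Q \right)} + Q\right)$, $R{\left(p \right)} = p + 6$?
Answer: $-4524$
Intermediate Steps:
$R{\left(p \right)} = 6 + p$
$T{\left(Q \right)} = 4 + 2 Q$ ($T{\left(Q \right)} = -2 + \left(0 + 1\right) \left(\left(6 + Q\right) + Q\right) = -2 + 1 \left(6 + 2 Q\right) = -2 + \left(6 + 2 Q\right) = 4 + 2 Q$)
$29 \left(l{\left(t{\left(-2 \right)} \right)} - 1\right) T{\left(4 \right)} = 29 \left(6 \left(-2\right) - 1\right) \left(4 + 2 \cdot 4\right) = 29 \left(-12 - 1\right) \left(4 + 8\right) = 29 \left(-13\right) 12 = \left(-377\right) 12 = -4524$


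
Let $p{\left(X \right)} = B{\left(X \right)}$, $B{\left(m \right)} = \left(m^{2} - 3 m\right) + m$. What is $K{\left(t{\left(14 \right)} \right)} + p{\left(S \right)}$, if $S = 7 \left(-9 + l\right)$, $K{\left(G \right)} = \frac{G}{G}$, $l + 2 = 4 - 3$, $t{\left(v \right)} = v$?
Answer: $5041$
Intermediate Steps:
$B{\left(m \right)} = m^{2} - 2 m$
$l = -1$ ($l = -2 + \left(4 - 3\right) = -2 + 1 = -1$)
$K{\left(G \right)} = 1$
$S = -70$ ($S = 7 \left(-9 - 1\right) = 7 \left(-10\right) = -70$)
$p{\left(X \right)} = X \left(-2 + X\right)$
$K{\left(t{\left(14 \right)} \right)} + p{\left(S \right)} = 1 - 70 \left(-2 - 70\right) = 1 - -5040 = 1 + 5040 = 5041$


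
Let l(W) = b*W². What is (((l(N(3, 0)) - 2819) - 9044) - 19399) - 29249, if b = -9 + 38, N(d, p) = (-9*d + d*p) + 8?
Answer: -50042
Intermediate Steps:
N(d, p) = 8 - 9*d + d*p
b = 29
l(W) = 29*W²
(((l(N(3, 0)) - 2819) - 9044) - 19399) - 29249 = (((29*(8 - 9*3 + 3*0)² - 2819) - 9044) - 19399) - 29249 = (((29*(8 - 27 + 0)² - 2819) - 9044) - 19399) - 29249 = (((29*(-19)² - 2819) - 9044) - 19399) - 29249 = (((29*361 - 2819) - 9044) - 19399) - 29249 = (((10469 - 2819) - 9044) - 19399) - 29249 = ((7650 - 9044) - 19399) - 29249 = (-1394 - 19399) - 29249 = -20793 - 29249 = -50042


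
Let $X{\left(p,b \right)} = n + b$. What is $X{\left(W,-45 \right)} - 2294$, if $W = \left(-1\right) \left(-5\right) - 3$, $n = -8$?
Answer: $-2347$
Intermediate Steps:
$W = 2$ ($W = 5 - 3 = 2$)
$X{\left(p,b \right)} = -8 + b$
$X{\left(W,-45 \right)} - 2294 = \left(-8 - 45\right) - 2294 = -53 - 2294 = -2347$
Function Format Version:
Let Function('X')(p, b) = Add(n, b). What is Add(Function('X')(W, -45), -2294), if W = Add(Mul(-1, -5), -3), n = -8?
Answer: -2347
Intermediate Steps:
W = 2 (W = Add(5, -3) = 2)
Function('X')(p, b) = Add(-8, b)
Add(Function('X')(W, -45), -2294) = Add(Add(-8, -45), -2294) = Add(-53, -2294) = -2347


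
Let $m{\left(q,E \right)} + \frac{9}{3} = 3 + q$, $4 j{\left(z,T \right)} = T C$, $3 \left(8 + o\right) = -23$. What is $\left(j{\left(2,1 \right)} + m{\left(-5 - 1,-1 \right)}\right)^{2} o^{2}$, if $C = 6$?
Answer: $\frac{19881}{4} \approx 4970.3$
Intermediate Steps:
$o = - \frac{47}{3}$ ($o = -8 + \frac{1}{3} \left(-23\right) = -8 - \frac{23}{3} = - \frac{47}{3} \approx -15.667$)
$j{\left(z,T \right)} = \frac{3 T}{2}$ ($j{\left(z,T \right)} = \frac{T 6}{4} = \frac{6 T}{4} = \frac{3 T}{2}$)
$m{\left(q,E \right)} = q$ ($m{\left(q,E \right)} = -3 + \left(3 + q\right) = q$)
$\left(j{\left(2,1 \right)} + m{\left(-5 - 1,-1 \right)}\right)^{2} o^{2} = \left(\frac{3}{2} \cdot 1 - 6\right)^{2} \left(- \frac{47}{3}\right)^{2} = \left(\frac{3}{2} - 6\right)^{2} \cdot \frac{2209}{9} = \left(- \frac{9}{2}\right)^{2} \cdot \frac{2209}{9} = \frac{81}{4} \cdot \frac{2209}{9} = \frac{19881}{4}$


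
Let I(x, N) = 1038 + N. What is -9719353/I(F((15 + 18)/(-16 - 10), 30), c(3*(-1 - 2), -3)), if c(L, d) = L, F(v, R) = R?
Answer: -1388479/147 ≈ -9445.4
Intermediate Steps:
-9719353/I(F((15 + 18)/(-16 - 10), 30), c(3*(-1 - 2), -3)) = -9719353/(1038 + 3*(-1 - 2)) = -9719353/(1038 + 3*(-3)) = -9719353/(1038 - 9) = -9719353/1029 = -9719353*1/1029 = -1388479/147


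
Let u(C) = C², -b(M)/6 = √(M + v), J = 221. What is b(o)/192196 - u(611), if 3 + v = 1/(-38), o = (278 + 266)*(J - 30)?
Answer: -373321 - 9*√16670334/3651724 ≈ -3.7332e+5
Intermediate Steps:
o = 103904 (o = (278 + 266)*(221 - 30) = 544*191 = 103904)
v = -115/38 (v = -3 + 1/(-38) = -3 - 1/38 = -115/38 ≈ -3.0263)
b(M) = -6*√(-115/38 + M) (b(M) = -6*√(M - 115/38) = -6*√(-115/38 + M))
b(o)/192196 - u(611) = -3*√(-4370 + 1444*103904)/19/192196 - 1*611² = -3*√(-4370 + 150037376)/19*(1/192196) - 1*373321 = -9*√16670334/19*(1/192196) - 373321 = -9*√16670334/3651724 - 373321 = -373321 - 9*√16670334/3651724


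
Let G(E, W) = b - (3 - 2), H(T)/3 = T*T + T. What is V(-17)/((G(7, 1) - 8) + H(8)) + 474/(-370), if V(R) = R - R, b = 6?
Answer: -237/185 ≈ -1.2811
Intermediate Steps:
H(T) = 3*T + 3*T² (H(T) = 3*(T*T + T) = 3*(T² + T) = 3*(T + T²) = 3*T + 3*T²)
V(R) = 0
G(E, W) = 5 (G(E, W) = 6 - (3 - 2) = 6 - 1*1 = 6 - 1 = 5)
V(-17)/((G(7, 1) - 8) + H(8)) + 474/(-370) = 0/((5 - 8) + 3*8*(1 + 8)) + 474/(-370) = 0/(-3 + 3*8*9) + 474*(-1/370) = 0/(-3 + 216) - 237/185 = 0/213 - 237/185 = 0*(1/213) - 237/185 = 0 - 237/185 = -237/185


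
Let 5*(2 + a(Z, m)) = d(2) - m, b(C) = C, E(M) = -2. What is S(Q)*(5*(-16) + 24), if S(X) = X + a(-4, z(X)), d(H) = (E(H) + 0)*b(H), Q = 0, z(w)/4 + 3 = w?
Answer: 112/5 ≈ 22.400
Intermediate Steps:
z(w) = -12 + 4*w
d(H) = -2*H (d(H) = (-2 + 0)*H = -2*H)
a(Z, m) = -14/5 - m/5 (a(Z, m) = -2 + (-2*2 - m)/5 = -2 + (-4 - m)/5 = -2 + (-⅘ - m/5) = -14/5 - m/5)
S(X) = -⅖ + X/5 (S(X) = X + (-14/5 - (-12 + 4*X)/5) = X + (-14/5 + (12/5 - 4*X/5)) = X + (-⅖ - 4*X/5) = -⅖ + X/5)
S(Q)*(5*(-16) + 24) = (-⅖ + (⅕)*0)*(5*(-16) + 24) = (-⅖ + 0)*(-80 + 24) = -⅖*(-56) = 112/5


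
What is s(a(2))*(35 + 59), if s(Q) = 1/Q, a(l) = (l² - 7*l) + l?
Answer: -47/4 ≈ -11.750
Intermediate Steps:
a(l) = l² - 6*l
s(a(2))*(35 + 59) = (35 + 59)/((2*(-6 + 2))) = 94/(2*(-4)) = 94/(-8) = -⅛*94 = -47/4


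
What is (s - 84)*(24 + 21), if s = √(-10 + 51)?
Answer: -3780 + 45*√41 ≈ -3491.9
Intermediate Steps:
s = √41 ≈ 6.4031
(s - 84)*(24 + 21) = (√41 - 84)*(24 + 21) = (-84 + √41)*45 = -3780 + 45*√41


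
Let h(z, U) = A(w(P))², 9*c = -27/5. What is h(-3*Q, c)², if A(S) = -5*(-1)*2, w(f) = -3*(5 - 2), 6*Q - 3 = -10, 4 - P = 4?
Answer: 10000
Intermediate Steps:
P = 0 (P = 4 - 1*4 = 4 - 4 = 0)
Q = -7/6 (Q = ½ + (⅙)*(-10) = ½ - 5/3 = -7/6 ≈ -1.1667)
c = -⅗ (c = (-27/5)/9 = (-27*⅕)/9 = (⅑)*(-27/5) = -⅗ ≈ -0.60000)
w(f) = -9 (w(f) = -3*3 = -9)
A(S) = 10 (A(S) = 5*2 = 10)
h(z, U) = 100 (h(z, U) = 10² = 100)
h(-3*Q, c)² = 100² = 10000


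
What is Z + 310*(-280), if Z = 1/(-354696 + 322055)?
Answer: -2833238801/32641 ≈ -86800.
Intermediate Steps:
Z = -1/32641 (Z = 1/(-32641) = -1/32641 ≈ -3.0636e-5)
Z + 310*(-280) = -1/32641 + 310*(-280) = -1/32641 - 86800 = -2833238801/32641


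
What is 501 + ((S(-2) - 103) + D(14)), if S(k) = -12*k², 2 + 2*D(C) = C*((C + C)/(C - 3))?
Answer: 4035/11 ≈ 366.82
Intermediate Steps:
D(C) = -1 + C²/(-3 + C) (D(C) = -1 + (C*((C + C)/(C - 3)))/2 = -1 + (C*((2*C)/(-3 + C)))/2 = -1 + (C*(2*C/(-3 + C)))/2 = -1 + (2*C²/(-3 + C))/2 = -1 + C²/(-3 + C))
501 + ((S(-2) - 103) + D(14)) = 501 + ((-12*(-2)² - 103) + (3 + 14² - 1*14)/(-3 + 14)) = 501 + ((-12*4 - 103) + (3 + 196 - 14)/11) = 501 + ((-48 - 103) + (1/11)*185) = 501 + (-151 + 185/11) = 501 - 1476/11 = 4035/11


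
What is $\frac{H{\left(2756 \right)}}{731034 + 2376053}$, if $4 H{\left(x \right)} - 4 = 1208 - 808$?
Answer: $\frac{101}{3107087} \approx 3.2506 \cdot 10^{-5}$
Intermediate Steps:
$H{\left(x \right)} = 101$ ($H{\left(x \right)} = 1 + \frac{1208 - 808}{4} = 1 + \frac{1}{4} \cdot 400 = 1 + 100 = 101$)
$\frac{H{\left(2756 \right)}}{731034 + 2376053} = \frac{101}{731034 + 2376053} = \frac{101}{3107087}$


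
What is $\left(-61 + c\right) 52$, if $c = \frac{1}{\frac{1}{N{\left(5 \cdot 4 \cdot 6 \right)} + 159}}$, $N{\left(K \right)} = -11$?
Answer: $4524$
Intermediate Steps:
$c = 148$ ($c = \frac{1}{\frac{1}{-11 + 159}} = \frac{1}{\frac{1}{148}} = 148$)
$\left(-61 + c\right) 52 = \left(-61 + 148\right) 52 = 87 \cdot 52 = 4524$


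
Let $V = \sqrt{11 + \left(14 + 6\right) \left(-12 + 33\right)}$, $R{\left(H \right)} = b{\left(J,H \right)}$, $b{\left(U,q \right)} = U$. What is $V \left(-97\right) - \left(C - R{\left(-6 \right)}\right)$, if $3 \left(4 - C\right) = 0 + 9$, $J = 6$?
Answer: $5 - 97 \sqrt{431} \approx -2008.8$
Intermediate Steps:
$R{\left(H \right)} = 6$
$C = 1$ ($C = 4 - \frac{0 + 9}{3} = 4 - 3 = 1$)
$V = \sqrt{431}$ ($V = \sqrt{11 + 20 \cdot 21} = \sqrt{11 + 420} = \sqrt{431} \approx 20.761$)
$V \left(-97\right) - \left(C - R{\left(-6 \right)}\right) = \sqrt{431} \left(-97\right) + \left(6 - 1\right) = - 97 \sqrt{431} + \left(6 - 1\right) = - 97 \sqrt{431} + 5 = 5 - 97 \sqrt{431}$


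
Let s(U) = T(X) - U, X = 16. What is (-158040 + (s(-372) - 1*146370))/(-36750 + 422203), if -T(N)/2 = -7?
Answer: -304024/385453 ≈ -0.78874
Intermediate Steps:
T(N) = 14 (T(N) = -2*(-7) = 14)
s(U) = 14 - U
(-158040 + (s(-372) - 1*146370))/(-36750 + 422203) = (-158040 + ((14 - 1*(-372)) - 1*146370))/(-36750 + 422203) = (-158040 + ((14 + 372) - 146370))/385453 = (-158040 + (386 - 146370))*(1/385453) = (-158040 - 145984)*(1/385453) = -304024*1/385453 = -304024/385453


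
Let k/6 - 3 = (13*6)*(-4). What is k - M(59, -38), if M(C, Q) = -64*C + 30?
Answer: 1892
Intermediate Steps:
M(C, Q) = 30 - 64*C
k = -1854 (k = 18 + 6*((13*6)*(-4)) = 18 + 6*(78*(-4)) = 18 + 6*(-312) = 18 - 1872 = -1854)
k - M(59, -38) = -1854 - (30 - 64*59) = -1854 - (30 - 3776) = -1854 - 1*(-3746) = -1854 + 3746 = 1892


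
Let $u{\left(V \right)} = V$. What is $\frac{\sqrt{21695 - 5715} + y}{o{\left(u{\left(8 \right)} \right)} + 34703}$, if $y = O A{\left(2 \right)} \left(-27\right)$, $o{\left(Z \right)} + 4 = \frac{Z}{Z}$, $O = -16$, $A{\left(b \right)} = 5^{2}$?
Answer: $\frac{108}{347} + \frac{\sqrt{3995}}{17350} \approx 0.31488$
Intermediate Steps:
$A{\left(b \right)} = 25$
$o{\left(Z \right)} = -3$ ($o{\left(Z \right)} = -4 + \frac{Z}{Z} = -4 + 1 = -3$)
$y = 10800$ ($y = \left(-16\right) 25 \left(-27\right) = \left(-400\right) \left(-27\right) = 10800$)
$\frac{\sqrt{21695 - 5715} + y}{o{\left(u{\left(8 \right)} \right)} + 34703} = \frac{\sqrt{21695 - 5715} + 10800}{-3 + 34703} = \frac{\sqrt{15980} + 10800}{34700} = \left(2 \sqrt{3995} + 10800\right) \frac{1}{34700} = \left(10800 + 2 \sqrt{3995}\right) \frac{1}{34700} = \frac{108}{347} + \frac{\sqrt{3995}}{17350}$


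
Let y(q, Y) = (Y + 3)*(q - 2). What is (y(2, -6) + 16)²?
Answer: 256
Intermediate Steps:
y(q, Y) = (-2 + q)*(3 + Y) (y(q, Y) = (3 + Y)*(-2 + q) = (-2 + q)*(3 + Y))
(y(2, -6) + 16)² = ((-6 - 2*(-6) + 3*2 - 6*2) + 16)² = ((-6 + 12 + 6 - 12) + 16)² = (0 + 16)² = 16² = 256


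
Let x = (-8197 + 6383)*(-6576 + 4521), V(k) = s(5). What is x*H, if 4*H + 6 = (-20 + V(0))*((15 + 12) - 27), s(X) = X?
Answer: -5591655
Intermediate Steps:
V(k) = 5
H = -3/2 (H = -3/2 + ((-20 + 5)*((15 + 12) - 27))/4 = -3/2 + (-15*(27 - 27))/4 = -3/2 + (-15*0)/4 = -3/2 + (¼)*0 = -3/2 + 0 = -3/2 ≈ -1.5000)
x = 3727770 (x = -1814*(-2055) = 3727770)
x*H = 3727770*(-3/2) = -5591655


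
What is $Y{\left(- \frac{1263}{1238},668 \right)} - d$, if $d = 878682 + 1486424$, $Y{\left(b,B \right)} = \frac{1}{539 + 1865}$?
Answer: $- \frac{5685714823}{2404} \approx -2.3651 \cdot 10^{6}$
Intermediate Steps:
$Y{\left(b,B \right)} = \frac{1}{2404}$
$d = 2365106$
$Y{\left(- \frac{1263}{1238},668 \right)} - d = \frac{1}{2404} - 2365106 = - \frac{5685714823}{2404}$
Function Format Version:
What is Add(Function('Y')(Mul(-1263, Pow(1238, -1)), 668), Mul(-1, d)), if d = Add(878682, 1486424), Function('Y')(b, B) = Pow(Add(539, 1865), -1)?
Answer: Rational(-5685714823, 2404) ≈ -2.3651e+6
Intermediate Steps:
Function('Y')(b, B) = Rational(1, 2404) (Function('Y')(b, B) = Pow(2404, -1) = Rational(1, 2404))
d = 2365106
Add(Function('Y')(Mul(-1263, Pow(1238, -1)), 668), Mul(-1, d)) = Add(Rational(1, 2404), Mul(-1, 2365106)) = Add(Rational(1, 2404), -2365106) = Rational(-5685714823, 2404)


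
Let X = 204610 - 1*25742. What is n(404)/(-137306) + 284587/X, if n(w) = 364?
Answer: 1500399795/944601908 ≈ 1.5884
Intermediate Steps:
X = 178868 (X = 204610 - 25742 = 178868)
n(404)/(-137306) + 284587/X = 364/(-137306) + 284587/178868 = 364*(-1/137306) + 284587*(1/178868) = -14/5281 + 284587/178868 = 1500399795/944601908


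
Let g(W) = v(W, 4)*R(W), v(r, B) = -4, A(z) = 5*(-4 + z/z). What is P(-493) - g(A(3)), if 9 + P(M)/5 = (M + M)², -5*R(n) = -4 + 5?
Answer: 24304671/5 ≈ 4.8609e+6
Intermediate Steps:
R(n) = -⅕ (R(n) = -(-4 + 5)/5 = -⅕*1 = -⅕)
A(z) = -15 (A(z) = 5*(-4 + 1) = 5*(-3) = -15)
P(M) = -45 + 20*M² (P(M) = -45 + 5*(M + M)² = -45 + 5*(2*M)² = -45 + 5*(4*M²) = -45 + 20*M²)
g(W) = ⅘ (g(W) = -4*(-⅕) = ⅘)
P(-493) - g(A(3)) = (-45 + 20*(-493)²) - 1*⅘ = (-45 + 20*243049) - ⅘ = (-45 + 4860980) - ⅘ = 4860935 - ⅘ = 24304671/5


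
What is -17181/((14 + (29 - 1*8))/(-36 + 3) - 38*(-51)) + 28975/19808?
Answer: -9378548159/1266107552 ≈ -7.4074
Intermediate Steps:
-17181/((14 + (29 - 1*8))/(-36 + 3) - 38*(-51)) + 28975/19808 = -17181/((14 + (29 - 8))/(-33) + 1938) + 28975*(1/19808) = -17181/((14 + 21)*(-1/33) + 1938) + 28975/19808 = -17181/(35*(-1/33) + 1938) + 28975/19808 = -17181/(-35/33 + 1938) + 28975/19808 = -17181/63919/33 + 28975/19808 = -17181*33/63919 + 28975/19808 = -566973/63919 + 28975/19808 = -9378548159/1266107552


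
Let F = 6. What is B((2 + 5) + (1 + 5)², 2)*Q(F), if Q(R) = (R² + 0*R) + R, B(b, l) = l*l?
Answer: 168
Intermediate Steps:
B(b, l) = l²
Q(R) = R + R² (Q(R) = (R² + 0) + R = R² + R = R + R²)
B((2 + 5) + (1 + 5)², 2)*Q(F) = 2²*(6*(1 + 6)) = 4*(6*7) = 4*42 = 168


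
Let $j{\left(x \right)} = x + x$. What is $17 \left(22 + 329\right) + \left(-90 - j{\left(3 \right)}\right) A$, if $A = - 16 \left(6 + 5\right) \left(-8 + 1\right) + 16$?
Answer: $-113841$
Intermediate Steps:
$j{\left(x \right)} = 2 x$
$A = 1248$ ($A = - 16 \cdot 11 \left(-7\right) + 16 = \left(-16\right) \left(-77\right) + 16 = 1232 + 16 = 1248$)
$17 \left(22 + 329\right) + \left(-90 - j{\left(3 \right)}\right) A = 17 \left(22 + 329\right) + \left(-90 - 2 \cdot 3\right) 1248 = 17 \cdot 351 + \left(-90 - 6\right) 1248 = 5967 + \left(-90 - 6\right) 1248 = 5967 - 119808 = -113841$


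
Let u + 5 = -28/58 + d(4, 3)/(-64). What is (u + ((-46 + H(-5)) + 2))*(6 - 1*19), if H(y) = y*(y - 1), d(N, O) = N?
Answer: 117897/464 ≈ 254.09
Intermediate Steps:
H(y) = y*(-1 + y)
u = -2573/464 (u = -5 + (-28/58 + 4/(-64)) = -5 + (-28*1/58 + 4*(-1/64)) = -5 + (-14/29 - 1/16) = -5 - 253/464 = -2573/464 ≈ -5.5453)
(u + ((-46 + H(-5)) + 2))*(6 - 1*19) = (-2573/464 + ((-46 - 5*(-1 - 5)) + 2))*(6 - 1*19) = (-2573/464 + ((-46 - 5*(-6)) + 2))*(6 - 19) = (-2573/464 + ((-46 + 30) + 2))*(-13) = (-2573/464 + (-16 + 2))*(-13) = (-2573/464 - 14)*(-13) = -9069/464*(-13) = 117897/464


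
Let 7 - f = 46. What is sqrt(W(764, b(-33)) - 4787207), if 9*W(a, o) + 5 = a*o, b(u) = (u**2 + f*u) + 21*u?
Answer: 4*I*sqrt(2612441)/3 ≈ 2155.1*I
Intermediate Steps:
f = -39 (f = 7 - 1*46 = 7 - 46 = -39)
b(u) = u**2 - 18*u (b(u) = (u**2 - 39*u) + 21*u = u**2 - 18*u)
W(a, o) = -5/9 + a*o/9 (W(a, o) = -5/9 + (a*o)/9 = -5/9 + a*o/9)
sqrt(W(764, b(-33)) - 4787207) = sqrt((-5/9 + (1/9)*764*(-33*(-18 - 33))) - 4787207) = sqrt((-5/9 + (1/9)*764*(-33*(-51))) - 4787207) = sqrt((-5/9 + (1/9)*764*1683) - 4787207) = sqrt((-5/9 + 142868) - 4787207) = sqrt(1285807/9 - 4787207) = sqrt(-41799056/9) = 4*I*sqrt(2612441)/3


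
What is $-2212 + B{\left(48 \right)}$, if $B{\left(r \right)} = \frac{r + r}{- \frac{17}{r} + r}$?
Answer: $- \frac{5054236}{2287} \approx -2210.0$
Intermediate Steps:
$B{\left(r \right)} = \frac{2 r}{r - \frac{17}{r}}$
$-2212 + B{\left(48 \right)} = -2212 + \frac{2 \cdot 48^{2}}{-17 + 48^{2}} = -2212 + 2 \cdot 2304 \frac{1}{-17 + 2304} = -2212 + 2 \cdot 2304 \cdot \frac{1}{2287} = -2212 + \frac{4608}{2287} = - \frac{5054236}{2287}$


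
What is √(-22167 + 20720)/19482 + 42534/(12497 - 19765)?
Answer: -21267/3634 + I*√1447/19482 ≈ -5.8522 + 0.0019525*I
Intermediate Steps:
√(-22167 + 20720)/19482 + 42534/(12497 - 19765) = √(-1447)*(1/19482) + 42534/(-7268) = (I*√1447)*(1/19482) + 42534*(-1/7268) = I*√1447/19482 - 21267/3634 = -21267/3634 + I*√1447/19482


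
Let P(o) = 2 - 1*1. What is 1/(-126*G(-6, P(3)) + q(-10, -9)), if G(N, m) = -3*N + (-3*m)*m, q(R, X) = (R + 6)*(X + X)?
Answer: -1/1818 ≈ -0.00055005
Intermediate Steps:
q(R, X) = 2*X*(6 + R) (q(R, X) = (6 + R)*(2*X) = 2*X*(6 + R))
P(o) = 1 (P(o) = 2 - 1 = 1)
G(N, m) = -3*N - 3*m²
1/(-126*G(-6, P(3)) + q(-10, -9)) = 1/(-126*(-3*(-6) - 3*1²) + 2*(-9)*(6 - 10)) = 1/(-126*(18 - 3*1) + 2*(-9)*(-4)) = 1/(-126*(18 - 3) + 72) = 1/(-126*15 + 72) = 1/(-1890 + 72) = 1/(-1818) = -1/1818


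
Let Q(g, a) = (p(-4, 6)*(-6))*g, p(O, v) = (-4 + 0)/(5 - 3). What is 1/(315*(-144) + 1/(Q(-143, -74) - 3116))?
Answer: -4832/219179521 ≈ -2.2046e-5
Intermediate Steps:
p(O, v) = -2 (p(O, v) = -4/2 = -4*1/2 = -2)
Q(g, a) = 12*g (Q(g, a) = (-2*(-6))*g = 12*g)
1/(315*(-144) + 1/(Q(-143, -74) - 3116)) = 1/(315*(-144) + 1/(12*(-143) - 3116)) = 1/(-45360 + 1/(-1716 - 3116)) = 1/(-45360 + 1/(-4832)) = 1/(-45360 - 1/4832) = 1/(-219179521/4832) = -4832/219179521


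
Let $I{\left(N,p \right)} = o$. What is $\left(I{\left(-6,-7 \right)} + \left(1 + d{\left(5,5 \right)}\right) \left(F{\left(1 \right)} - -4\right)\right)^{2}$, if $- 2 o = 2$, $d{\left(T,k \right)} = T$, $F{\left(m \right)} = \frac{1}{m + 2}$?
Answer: $625$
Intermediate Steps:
$F{\left(m \right)} = \frac{1}{2 + m}$
$o = -1$ ($o = \left(- \frac{1}{2}\right) 2 = -1$)
$I{\left(N,p \right)} = -1$
$\left(I{\left(-6,-7 \right)} + \left(1 + d{\left(5,5 \right)}\right) \left(F{\left(1 \right)} - -4\right)\right)^{2} = \left(-1 + \left(1 + 5\right) \left(\frac{1}{2 + 1} - -4\right)\right)^{2} = \left(-1 + 6 \left(\frac{1}{3} + 4\right)\right)^{2} = \left(-1 + 6 \cdot \frac{13}{3}\right)^{2} = \left(-1 + 26\right)^{2} = 25^{2} = 625$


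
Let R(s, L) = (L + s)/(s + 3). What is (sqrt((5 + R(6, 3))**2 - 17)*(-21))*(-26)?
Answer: 546*sqrt(19) ≈ 2380.0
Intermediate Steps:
R(s, L) = (L + s)/(3 + s)
(sqrt((5 + R(6, 3))**2 - 17)*(-21))*(-26) = (sqrt((5 + (3 + 6)/(3 + 6))**2 - 17)*(-21))*(-26) = (sqrt((5 + 9/9)**2 - 17)*(-21))*(-26) = (sqrt((5 + (1/9)*9)**2 - 17)*(-21))*(-26) = (sqrt((5 + 1)**2 - 17)*(-21))*(-26) = (sqrt(6**2 - 17)*(-21))*(-26) = (sqrt(36 - 17)*(-21))*(-26) = (sqrt(19)*(-21))*(-26) = -21*sqrt(19)*(-26) = 546*sqrt(19)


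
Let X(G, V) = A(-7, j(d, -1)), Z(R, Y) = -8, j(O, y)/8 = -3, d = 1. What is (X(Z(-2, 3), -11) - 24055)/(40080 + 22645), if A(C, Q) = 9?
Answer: -24046/62725 ≈ -0.38336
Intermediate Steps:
j(O, y) = -24 (j(O, y) = 8*(-3) = -24)
X(G, V) = 9
(X(Z(-2, 3), -11) - 24055)/(40080 + 22645) = (9 - 24055)/(40080 + 22645) = -24046/62725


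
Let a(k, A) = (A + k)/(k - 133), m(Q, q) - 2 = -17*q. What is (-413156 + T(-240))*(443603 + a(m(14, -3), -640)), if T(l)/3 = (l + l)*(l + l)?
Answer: 2466863853597/20 ≈ 1.2334e+11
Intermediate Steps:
m(Q, q) = 2 - 17*q
a(k, A) = (A + k)/(-133 + k)
T(l) = 12*l² (T(l) = 3*((l + l)*(l + l)) = 3*((2*l)*(2*l)) = 3*(4*l²) = 12*l²)
(-413156 + T(-240))*(443603 + a(m(14, -3), -640)) = (-413156 + 12*(-240)²)*(443603 + (-640 + (2 - 17*(-3)))/(-133 + (2 - 17*(-3)))) = (-413156 + 12*57600)*(443603 + (-640 + (2 + 51))/(-133 + (2 + 51))) = (-413156 + 691200)*(443603 + (-640 + 53)/(-133 + 53)) = 278044*(443603 - 587/(-80)) = 278044*(443603 - 1/80*(-587)) = 278044*(443603 + 587/80) = 278044*(35488827/80) = 2466863853597/20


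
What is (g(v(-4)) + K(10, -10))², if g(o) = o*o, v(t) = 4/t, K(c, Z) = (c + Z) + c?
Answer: 121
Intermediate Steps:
K(c, Z) = Z + 2*c (K(c, Z) = (Z + c) + c = Z + 2*c)
g(o) = o²
(g(v(-4)) + K(10, -10))² = ((4/(-4))² + (-10 + 2*10))² = ((4*(-¼))² + (-10 + 20))² = ((-1)² + 10)² = (1 + 10)² = 11² = 121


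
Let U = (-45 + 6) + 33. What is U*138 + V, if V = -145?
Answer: -973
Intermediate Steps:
U = -6 (U = -39 + 33 = -6)
U*138 + V = -6*138 - 145 = -828 - 145 = -973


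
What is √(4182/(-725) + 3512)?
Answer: √73718522/145 ≈ 59.213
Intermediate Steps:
√(4182/(-725) + 3512) = √(4182*(-1/725) + 3512) = √(-4182/725 + 3512) = √(2542018/725) = √73718522/145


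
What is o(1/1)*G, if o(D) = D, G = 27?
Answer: 27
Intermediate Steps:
o(1/1)*G = (1/1)*27 = (1*1)*27 = 1*27 = 27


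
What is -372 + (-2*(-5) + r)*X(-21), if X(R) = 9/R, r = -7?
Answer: -2613/7 ≈ -373.29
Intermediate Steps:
-372 + (-2*(-5) + r)*X(-21) = -372 + (-2*(-5) - 7)*(9/(-21)) = -372 + (10 - 7)*(9*(-1/21)) = -372 + 3*(-3/7) = -372 - 9/7 = -2613/7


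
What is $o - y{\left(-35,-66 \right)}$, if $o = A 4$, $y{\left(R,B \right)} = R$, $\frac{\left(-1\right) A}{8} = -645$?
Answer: $20675$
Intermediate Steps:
$A = 5160$ ($A = \left(-8\right) \left(-645\right) = 5160$)
$o = 20640$ ($o = 5160 \cdot 4 = 20640$)
$o - y{\left(-35,-66 \right)} = 20640 - -35 = 20640 + 35 = 20675$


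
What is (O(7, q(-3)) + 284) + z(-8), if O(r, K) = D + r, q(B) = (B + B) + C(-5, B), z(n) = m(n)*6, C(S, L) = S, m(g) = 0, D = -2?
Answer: 289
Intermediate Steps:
z(n) = 0 (z(n) = 0*6 = 0)
q(B) = -5 + 2*B (q(B) = (B + B) - 5 = 2*B - 5 = -5 + 2*B)
O(r, K) = -2 + r
(O(7, q(-3)) + 284) + z(-8) = ((-2 + 7) + 284) + 0 = (5 + 284) + 0 = 289 + 0 = 289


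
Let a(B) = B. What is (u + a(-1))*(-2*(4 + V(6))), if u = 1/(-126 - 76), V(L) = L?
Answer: 2030/101 ≈ 20.099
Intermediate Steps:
u = -1/202 (u = 1/(-202) = -1/202 ≈ -0.0049505)
(u + a(-1))*(-2*(4 + V(6))) = (-1/202 - 1)*(-2*(4 + 6)) = -(-203)*10/101 = -203/202*(-20) = 2030/101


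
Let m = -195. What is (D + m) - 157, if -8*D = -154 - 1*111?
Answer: -2551/8 ≈ -318.88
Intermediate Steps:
D = 265/8 (D = -(-154 - 1*111)/8 = -(-154 - 111)/8 = -1/8*(-265) = 265/8 ≈ 33.125)
(D + m) - 157 = (265/8 - 195) - 157 = -1295/8 - 157 = -2551/8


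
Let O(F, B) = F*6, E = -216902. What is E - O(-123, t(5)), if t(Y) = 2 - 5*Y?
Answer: -216164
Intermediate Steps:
O(F, B) = 6*F
E - O(-123, t(5)) = -216902 - 6*(-123) = -216902 - 1*(-738) = -216902 + 738 = -216164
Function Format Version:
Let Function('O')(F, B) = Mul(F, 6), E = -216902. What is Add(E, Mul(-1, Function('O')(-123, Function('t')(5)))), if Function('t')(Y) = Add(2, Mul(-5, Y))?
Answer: -216164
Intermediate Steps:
Function('O')(F, B) = Mul(6, F)
Add(E, Mul(-1, Function('O')(-123, Function('t')(5)))) = Add(-216902, Mul(-1, Mul(6, -123))) = Add(-216902, Mul(-1, -738)) = Add(-216902, 738) = -216164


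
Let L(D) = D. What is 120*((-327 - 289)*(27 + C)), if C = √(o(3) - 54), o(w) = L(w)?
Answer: -1995840 - 73920*I*√51 ≈ -1.9958e+6 - 5.2789e+5*I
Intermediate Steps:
o(w) = w
C = I*√51 (C = √(3 - 54) = √(-51) = I*√51 ≈ 7.1414*I)
120*((-327 - 289)*(27 + C)) = 120*((-327 - 289)*(27 + I*√51)) = 120*(-616*(27 + I*√51)) = 120*(-16632 - 616*I*√51) = -1995840 - 73920*I*√51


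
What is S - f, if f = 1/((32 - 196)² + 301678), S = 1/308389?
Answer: 20185/101328607286 ≈ 1.9920e-7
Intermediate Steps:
S = 1/308389 ≈ 3.2427e-6
f = 1/328574 (f = 1/((-164)² + 301678) = 1/(26896 + 301678) = 1/328574 ≈ 3.0435e-6)
S - f = 1/308389 - 1*1/328574 = 1/308389 - 1/328574 = 20185/101328607286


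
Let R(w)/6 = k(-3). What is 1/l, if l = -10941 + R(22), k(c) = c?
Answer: -1/10959 ≈ -9.1249e-5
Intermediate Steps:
R(w) = -18 (R(w) = 6*(-3) = -18)
l = -10959 (l = -10941 - 18 = -10959)
1/l = 1/(-10959) = -1/10959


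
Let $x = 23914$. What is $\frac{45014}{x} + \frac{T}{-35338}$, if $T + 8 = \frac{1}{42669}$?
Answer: $\frac{280503897841}{149001722874} \approx 1.8826$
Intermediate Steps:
$T = - \frac{341351}{42669}$ ($T = -8 + \frac{1}{42669} = - \frac{341351}{42669} \approx -8.0$)
$\frac{45014}{x} + \frac{T}{-35338} = \frac{45014}{23914} - \frac{341351}{42669 \left(-35338\right)} = 45014 \cdot \frac{1}{23914} - - \frac{341351}{1507837122} = \frac{22507}{11957} + \frac{341351}{1507837122} = \frac{280503897841}{149001722874}$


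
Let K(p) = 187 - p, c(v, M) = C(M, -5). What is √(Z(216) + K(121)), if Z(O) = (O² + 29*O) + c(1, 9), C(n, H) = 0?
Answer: √52986 ≈ 230.19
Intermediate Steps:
c(v, M) = 0
Z(O) = O² + 29*O (Z(O) = (O² + 29*O) + 0 = O² + 29*O)
√(Z(216) + K(121)) = √(216*(29 + 216) + (187 - 1*121)) = √(216*245 + (187 - 121)) = √(52920 + 66) = √52986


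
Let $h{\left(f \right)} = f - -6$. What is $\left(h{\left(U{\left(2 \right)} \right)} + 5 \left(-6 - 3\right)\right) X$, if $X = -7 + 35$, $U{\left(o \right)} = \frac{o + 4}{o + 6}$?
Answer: $-1071$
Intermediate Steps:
$U{\left(o \right)} = \frac{4 + o}{6 + o}$
$X = 28$
$h{\left(f \right)} = 6 + f$ ($h{\left(f \right)} = f + 6 = 6 + f$)
$\left(h{\left(U{\left(2 \right)} \right)} + 5 \left(-6 - 3\right)\right) X = \left(\left(6 + \frac{4 + 2}{6 + 2}\right) + 5 \left(-6 - 3\right)\right) 28 = \left(\left(6 + \frac{1}{8} \cdot 6\right) + 5 \left(-9\right)\right) 28 = \left(\left(6 + \frac{1}{8} \cdot 6\right) - 45\right) 28 = \left(\left(6 + \frac{3}{4}\right) - 45\right) 28 = \left(\frac{27}{4} - 45\right) 28 = \left(- \frac{153}{4}\right) 28 = -1071$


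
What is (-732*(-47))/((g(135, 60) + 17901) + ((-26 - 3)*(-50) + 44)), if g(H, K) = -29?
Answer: 17202/9683 ≈ 1.7765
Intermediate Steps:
(-732*(-47))/((g(135, 60) + 17901) + ((-26 - 3)*(-50) + 44)) = (-732*(-47))/((-29 + 17901) + ((-26 - 3)*(-50) + 44)) = 34404/(17872 + (-29*(-50) + 44)) = 34404/(17872 + (1450 + 44)) = 34404/(17872 + 1494) = 34404/19366 = 34404*(1/19366) = 17202/9683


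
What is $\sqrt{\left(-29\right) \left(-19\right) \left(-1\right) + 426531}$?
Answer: $38 \sqrt{295} \approx 652.67$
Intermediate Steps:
$\sqrt{\left(-29\right) \left(-19\right) \left(-1\right) + 426531} = \sqrt{551 \left(-1\right) + 426531} = \sqrt{-551 + 426531} = \sqrt{425980} = 38 \sqrt{295}$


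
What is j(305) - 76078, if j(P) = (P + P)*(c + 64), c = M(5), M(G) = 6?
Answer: -33378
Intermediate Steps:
c = 6
j(P) = 140*P (j(P) = (P + P)*(6 + 64) = (2*P)*70 = 140*P)
j(305) - 76078 = 140*305 - 76078 = 42700 - 76078 = -33378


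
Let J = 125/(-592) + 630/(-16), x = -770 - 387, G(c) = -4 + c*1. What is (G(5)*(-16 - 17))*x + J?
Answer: 22579717/592 ≈ 38141.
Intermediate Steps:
G(c) = -4 + c
x = -1157
J = -23435/592 (J = 125*(-1/592) + 630*(-1/16) = -125/592 - 315/8 = -23435/592 ≈ -39.586)
(G(5)*(-16 - 17))*x + J = ((-4 + 5)*(-16 - 17))*(-1157) - 23435/592 = (1*(-33))*(-1157) - 23435/592 = -33*(-1157) - 23435/592 = 38181 - 23435/592 = 22579717/592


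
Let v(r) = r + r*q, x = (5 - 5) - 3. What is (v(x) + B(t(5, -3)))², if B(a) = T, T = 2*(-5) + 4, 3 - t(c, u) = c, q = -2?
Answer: 9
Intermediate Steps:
t(c, u) = 3 - c
x = -3 (x = 0 - 3 = -3)
T = -6 (T = -10 + 4 = -6)
B(a) = -6
v(r) = -r (v(r) = r + r*(-2) = r - 2*r = -r)
(v(x) + B(t(5, -3)))² = (-1*(-3) - 6)² = (3 - 6)² = (-3)² = 9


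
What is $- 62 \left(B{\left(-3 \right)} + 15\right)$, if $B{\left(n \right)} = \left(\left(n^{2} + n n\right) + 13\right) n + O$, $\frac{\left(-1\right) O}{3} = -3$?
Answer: $4278$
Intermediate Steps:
$O = 9$ ($O = \left(-3\right) \left(-3\right) = 9$)
$B{\left(n \right)} = 9 + n \left(13 + 2 n^{2}\right)$ ($B{\left(n \right)} = \left(\left(n^{2} + n n\right) + 13\right) n + 9 = \left(\left(n^{2} + n^{2}\right) + 13\right) n + 9 = \left(2 n^{2} + 13\right) n + 9 = \left(13 + 2 n^{2}\right) n + 9 = n \left(13 + 2 n^{2}\right) + 9 = 9 + n \left(13 + 2 n^{2}\right)$)
$- 62 \left(B{\left(-3 \right)} + 15\right) = - 62 \left(\left(9 + 2 \left(-3\right)^{3} + 13 \left(-3\right)\right) + 15\right) = - 62 \left(\left(9 + 2 \left(-27\right) - 39\right) + 15\right) = - 62 \left(\left(9 - 54 - 39\right) + 15\right) = - 62 \left(-84 + 15\right) = \left(-62\right) \left(-69\right) = 4278$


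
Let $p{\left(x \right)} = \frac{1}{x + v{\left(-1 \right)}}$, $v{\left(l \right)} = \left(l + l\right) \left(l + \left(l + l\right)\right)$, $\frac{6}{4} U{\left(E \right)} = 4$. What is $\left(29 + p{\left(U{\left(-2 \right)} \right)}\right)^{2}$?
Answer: $\frac{573049}{676} \approx 847.71$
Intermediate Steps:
$U{\left(E \right)} = \frac{8}{3}$ ($U{\left(E \right)} = \frac{2}{3} \cdot 4 = \frac{8}{3}$)
$v{\left(l \right)} = 6 l^{2}$ ($v{\left(l \right)} = 2 l \left(l + 2 l\right) = 2 l 3 l = 6 l^{2}$)
$p{\left(x \right)} = \frac{1}{6 + x}$ ($p{\left(x \right)} = \frac{1}{x + 6 \left(-1\right)^{2}} = \frac{1}{x + 6 \cdot 1} = \frac{1}{x + 6} = \frac{1}{6 + x}$)
$\left(29 + p{\left(U{\left(-2 \right)} \right)}\right)^{2} = \left(29 + \frac{1}{6 + \frac{8}{3}}\right)^{2} = \left(29 + \frac{1}{\frac{26}{3}}\right)^{2} = \left(29 + \frac{3}{26}\right)^{2} = \left(\frac{757}{26}\right)^{2} = \frac{573049}{676}$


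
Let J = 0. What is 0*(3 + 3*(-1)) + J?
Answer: 0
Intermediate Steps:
0*(3 + 3*(-1)) + J = 0*(3 + 3*(-1)) + 0 = 0*(3 - 3) + 0 = 0*0 + 0 = 0 + 0 = 0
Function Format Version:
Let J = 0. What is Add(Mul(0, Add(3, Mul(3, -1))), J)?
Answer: 0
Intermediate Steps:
Add(Mul(0, Add(3, Mul(3, -1))), J) = Add(Mul(0, Add(3, Mul(3, -1))), 0) = Add(Mul(0, Add(3, -3)), 0) = Add(Mul(0, 0), 0) = Add(0, 0) = 0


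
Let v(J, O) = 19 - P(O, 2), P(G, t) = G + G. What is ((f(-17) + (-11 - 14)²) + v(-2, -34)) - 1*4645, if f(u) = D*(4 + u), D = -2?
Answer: -3907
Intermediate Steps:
f(u) = -8 - 2*u (f(u) = -2*(4 + u) = -8 - 2*u)
P(G, t) = 2*G
v(J, O) = 19 - 2*O
((f(-17) + (-11 - 14)²) + v(-2, -34)) - 1*4645 = (((-8 - 2*(-17)) + (-11 - 14)²) + (19 - 2*(-34))) - 1*4645 = (((-8 + 34) + (-25)²) + (19 + 68)) - 4645 = ((26 + 625) + 87) - 4645 = (651 + 87) - 4645 = 738 - 4645 = -3907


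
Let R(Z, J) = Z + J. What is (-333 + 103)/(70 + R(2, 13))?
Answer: -46/17 ≈ -2.7059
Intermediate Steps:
R(Z, J) = J + Z
(-333 + 103)/(70 + R(2, 13)) = (-333 + 103)/(70 + (13 + 2)) = -230/(70 + 15) = -230/85 = -230*1/85 = -46/17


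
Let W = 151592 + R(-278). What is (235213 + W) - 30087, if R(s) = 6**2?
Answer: 356754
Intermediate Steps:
R(s) = 36
W = 151628 (W = 151592 + 36 = 151628)
(235213 + W) - 30087 = (235213 + 151628) - 30087 = 386841 - 30087 = 356754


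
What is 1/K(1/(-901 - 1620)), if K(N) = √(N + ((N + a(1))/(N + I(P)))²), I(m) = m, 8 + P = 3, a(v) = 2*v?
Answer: 12606*√161101824080365/63903936565 ≈ 2.5038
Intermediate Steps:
P = -5 (P = -8 + 3 = -5)
K(N) = √(N + (2 + N)²/(-5 + N)²) (K(N) = √(N + ((N + 2*1)/(N - 5))²) = √(N + ((N + 2)/(-5 + N))²) = √(N + ((2 + N)/(-5 + N))²) = √(N + (2 + N)²/(-5 + N)²))
1/K(1/(-901 - 1620)) = 1/(√(1/(-901 - 1620) + (2 + 1/(-901 - 1620))²/(-5 + 1/(-901 - 1620))²)) = 1/(√(1/(-2521) + (2 + 1/(-2521))²/(-5 + 1/(-2521))²)) = 1/(√(-1/2521 + (2 - 1/2521)²/(-5 - 1/2521)²)) = 1/(√(-1/2521 + (5041/2521)²/(-12606/2521)²)) = 1/(√(-1/2521 + (6355441/158911236)*(25411681/6355441))) = 1/(√(-1/2521 + 25411681/158911236)) = 1/(√(63903936565/400615225956)) = 1/(√161101824080365/31779726) = 12606*√161101824080365/63903936565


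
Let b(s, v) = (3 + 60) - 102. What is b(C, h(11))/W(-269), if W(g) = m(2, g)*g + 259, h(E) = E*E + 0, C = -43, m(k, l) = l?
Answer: -39/72620 ≈ -0.00053704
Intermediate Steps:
h(E) = E² (h(E) = E² + 0 = E²)
b(s, v) = -39 (b(s, v) = 63 - 102 = -39)
W(g) = 259 + g² (W(g) = g*g + 259 = g² + 259 = 259 + g²)
b(C, h(11))/W(-269) = -39/(259 + (-269)²) = -39/(259 + 72361) = -39/72620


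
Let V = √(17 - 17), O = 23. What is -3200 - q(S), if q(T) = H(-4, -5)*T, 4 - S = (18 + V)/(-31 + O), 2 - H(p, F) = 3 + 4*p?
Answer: -13175/4 ≈ -3293.8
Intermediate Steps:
H(p, F) = -1 - 4*p (H(p, F) = 2 - (3 + 4*p) = 2 + (-3 - 4*p) = -1 - 4*p)
V = 0 (V = √0 = 0)
S = 25/4 (S = 4 - (18 + 0)/(-31 + 23) = 4 - 18/(-8) = 4 - 18*(-1)/8 = 4 - 1*(-9/4) = 4 + 9/4 = 25/4 ≈ 6.2500)
q(T) = 15*T (q(T) = (-1 - 4*(-4))*T = (-1 + 16)*T = 15*T)
-3200 - q(S) = -3200 - 15*25/4 = -3200 - 1*375/4 = -3200 - 375/4 = -13175/4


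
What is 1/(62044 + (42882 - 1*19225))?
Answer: 1/85701 ≈ 1.1668e-5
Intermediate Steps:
1/(62044 + (42882 - 1*19225)) = 1/(62044 + (42882 - 19225)) = 1/(62044 + 23657) = 1/85701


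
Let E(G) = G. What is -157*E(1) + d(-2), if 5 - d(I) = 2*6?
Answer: -164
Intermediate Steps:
d(I) = -7 (d(I) = 5 - 2*6 = 5 - 1*12 = 5 - 12 = -7)
-157*E(1) + d(-2) = -157*1 - 7 = -157 - 7 = -164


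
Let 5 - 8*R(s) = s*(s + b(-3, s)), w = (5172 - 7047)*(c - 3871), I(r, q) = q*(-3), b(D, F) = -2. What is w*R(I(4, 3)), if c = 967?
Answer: -63978750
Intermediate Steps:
I(r, q) = -3*q
w = 5445000 (w = (5172 - 7047)*(967 - 3871) = -1875*(-2904) = 5445000)
R(s) = 5/8 - s*(-2 + s)/8 (R(s) = 5/8 - s*(s - 2)/8 = 5/8 - s*(-2 + s)/8)
w*R(I(4, 3)) = 5445000*(5/8 - (-3*3)²/8 + (-3*3)/4) = 5445000*(5/8 - ⅛*(-9)² + (¼)*(-9)) = 5445000*(5/8 - ⅛*81 - 9/4) = 5445000*(5/8 - 81/8 - 9/4) = 5445000*(-47/4) = -63978750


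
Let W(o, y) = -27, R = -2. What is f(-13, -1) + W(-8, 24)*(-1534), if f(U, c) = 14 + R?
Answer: 41430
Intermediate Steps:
f(U, c) = 12 (f(U, c) = 14 - 2 = 12)
f(-13, -1) + W(-8, 24)*(-1534) = 12 - 27*(-1534) = 12 + 41418 = 41430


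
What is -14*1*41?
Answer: -574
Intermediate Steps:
-14*1*41 = -14*41 = -574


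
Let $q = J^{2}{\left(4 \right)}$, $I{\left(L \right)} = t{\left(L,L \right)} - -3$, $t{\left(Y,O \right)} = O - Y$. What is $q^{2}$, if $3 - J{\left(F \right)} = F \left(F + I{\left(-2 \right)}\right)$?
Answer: $390625$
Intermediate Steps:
$I{\left(L \right)} = 3$ ($I{\left(L \right)} = \left(L - L\right) - -3 = 0 + 3 = 3$)
$J{\left(F \right)} = 3 - F \left(3 + F\right)$ ($J{\left(F \right)} = 3 - F \left(F + 3\right) = 3 - F \left(3 + F\right)$)
$q = 625$ ($q = \left(3 - 4^{2} - 12\right)^{2} = \left(3 - 16 - 12\right)^{2} = \left(-25\right)^{2} = 625$)
$q^{2} = 625^{2} = 390625$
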